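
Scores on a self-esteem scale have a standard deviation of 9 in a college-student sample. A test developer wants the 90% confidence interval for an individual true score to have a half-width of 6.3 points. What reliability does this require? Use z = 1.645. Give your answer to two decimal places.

Required SEM = 6.3 / 1.645 ≃ 3.8298
Required reliability = 1 − (SEM/SD)² = 1 − 0.1811 ≃ 0.8189

0.82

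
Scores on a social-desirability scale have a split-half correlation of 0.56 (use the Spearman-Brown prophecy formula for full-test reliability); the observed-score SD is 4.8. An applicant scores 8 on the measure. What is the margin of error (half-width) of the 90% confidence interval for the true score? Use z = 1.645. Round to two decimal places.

4.19

Full-length reliability (Spearman-Brown) = 2(0.56)/(1+0.56) ≈ 0.71795
The standard error of measurement is 4.80000·√(1 − 0.71795) ≈ 4.80000·0.53109 ≈ 2.54921.
1.645 · SEM ≈ 4.19345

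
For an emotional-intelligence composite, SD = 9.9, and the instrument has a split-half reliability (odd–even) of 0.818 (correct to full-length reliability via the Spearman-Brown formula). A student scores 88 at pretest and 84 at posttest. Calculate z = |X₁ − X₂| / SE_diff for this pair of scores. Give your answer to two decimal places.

Full-length reliability (Spearman-Brown) = 2(0.818)/(1+0.818) ≈ 0.900
The standard error of measurement is 9.900·√(1 − 0.900) ≈ 9.900·0.316 ≈ 3.132.
Standard error of the difference = 3.132·√2 ≈ 4.430
z = |88 − 84| / 4.430 = 4 / 4.430 ≈ 0.903

0.90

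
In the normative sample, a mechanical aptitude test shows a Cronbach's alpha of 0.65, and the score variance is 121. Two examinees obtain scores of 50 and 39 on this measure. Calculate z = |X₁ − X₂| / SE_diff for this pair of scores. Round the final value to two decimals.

1.20

SD = √121 = 11.000
SEM = 11.000 × √(1 − 0.650) = 11.000 × √0.350 ≈ 11.000 × 0.592 ≈ 6.508
SE_diff = √2 × SEM ≈ 9.203
z = 11 / 9.203 ≈ 1.195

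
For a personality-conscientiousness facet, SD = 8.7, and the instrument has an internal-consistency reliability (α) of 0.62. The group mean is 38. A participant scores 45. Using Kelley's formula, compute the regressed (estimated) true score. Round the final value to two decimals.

T̂ = r·X + (1 − r)·M = 0.62000·45 + 0.38000·38 = 27.90000 + 14.44000 ≈ 42.34000

42.34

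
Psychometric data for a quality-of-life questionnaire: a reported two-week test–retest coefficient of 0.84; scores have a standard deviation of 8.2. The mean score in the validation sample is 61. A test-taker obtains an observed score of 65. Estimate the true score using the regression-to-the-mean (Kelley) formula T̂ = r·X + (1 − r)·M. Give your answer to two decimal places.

64.36

Estimated true score = 0.84000·65 + (1 − 0.84000)·61 ≈ 64.36000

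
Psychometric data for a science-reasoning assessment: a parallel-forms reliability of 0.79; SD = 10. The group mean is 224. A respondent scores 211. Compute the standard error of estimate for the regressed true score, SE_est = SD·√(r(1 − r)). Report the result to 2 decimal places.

4.07

SE_est = 10.00000×√(0.79000×0.21000) ≈ 4.07308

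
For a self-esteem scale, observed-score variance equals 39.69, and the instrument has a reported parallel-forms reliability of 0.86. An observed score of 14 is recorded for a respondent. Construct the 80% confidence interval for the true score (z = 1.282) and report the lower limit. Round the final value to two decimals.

SD = √39.69 = 6.300
SEM = 6.300 * √(1 − 0.860) = 6.300 * √0.140 ≃ 6.300 * 0.374 ≃ 2.357
Half-width = 1.282*2.357 ≃ 3.022
Lower limit = 14 − 3.022 ≃ 10.978

10.98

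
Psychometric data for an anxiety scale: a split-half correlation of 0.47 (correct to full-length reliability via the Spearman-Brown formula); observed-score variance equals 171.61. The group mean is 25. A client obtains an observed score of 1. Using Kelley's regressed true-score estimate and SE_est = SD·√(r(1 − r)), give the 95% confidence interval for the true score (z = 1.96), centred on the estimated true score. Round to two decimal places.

SD = √171.61 ≈ 13.1000
r_full = 2·0.47 / (1 + 0.47) ≈ 0.6395
T̂ = 0.6395(1) + 0.3605(25) ≈ 9.6531
SE_est = SD · √(r(1 − r)) = 13.1000 · √0.2306 ≈ 13.1000 · 0.4802 ≈ 6.2901
CI = 9.6531 ± 1.96 · 6.2901 → [-2.6755, 21.9816]

[-2.68, 21.98]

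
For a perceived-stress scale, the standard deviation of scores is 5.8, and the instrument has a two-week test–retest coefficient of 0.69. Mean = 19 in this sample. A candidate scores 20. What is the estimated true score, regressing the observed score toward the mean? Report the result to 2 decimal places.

19.69

Estimated true score = 0.6900×20 + (1 − 0.6900)×19 ≃ 19.6900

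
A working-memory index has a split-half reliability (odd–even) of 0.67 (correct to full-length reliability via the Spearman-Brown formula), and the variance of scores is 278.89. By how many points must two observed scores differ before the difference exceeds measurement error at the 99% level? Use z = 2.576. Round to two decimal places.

SD = √278.89 = 16.700
Spearman-Brown: r = 2(0.67) / (1 + 0.67) = 1.340 / 1.670 ≈ 0.802
SEM = 16.700*√(1 − 0.802) ≈ 7.424
Standard error of the difference = 7.424·√2 ≈ 10.499
Minimum reliable difference = 2.576 * SE_diff ≈ 2.576 * 10.499 ≈ 27.044

27.04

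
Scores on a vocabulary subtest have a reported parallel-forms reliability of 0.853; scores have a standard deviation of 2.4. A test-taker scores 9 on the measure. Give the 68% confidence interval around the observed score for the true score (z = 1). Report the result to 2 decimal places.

[8.08, 9.92]

SEM = 2.4000 · √(1 − 0.8530) = 2.4000 · √0.1470 ≃ 2.4000 · 0.3834 ≃ 0.9202
Margin = 1 · 0.9202 ≃ 0.9202
68% CI: 9 ± 0.9202 = [8.0798, 9.9202]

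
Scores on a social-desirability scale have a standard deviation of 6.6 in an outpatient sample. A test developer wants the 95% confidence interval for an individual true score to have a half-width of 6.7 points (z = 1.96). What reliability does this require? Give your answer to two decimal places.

0.73

Required SEM = 6.7 / 1.96 ≈ 3.418
r = 1 − (SEM / SD)² = 1 − (3.418 / 6.6)² ≈ 1 − 0.268 ≈ 0.732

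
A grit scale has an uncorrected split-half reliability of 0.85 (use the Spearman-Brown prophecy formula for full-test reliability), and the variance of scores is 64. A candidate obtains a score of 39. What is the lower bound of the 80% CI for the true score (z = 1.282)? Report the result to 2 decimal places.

36.08

SD = √64 = 8.0000
Spearman-Brown: r = 2(0.85) / (1 + 0.85) = 1.7000 / 1.8500 ≈ 0.9189
SEM = 8.0000 × √(1 − 0.9189) = 8.0000 × √0.0811 ≈ 8.0000 × 0.2847 ≈ 2.2780
Margin = 1.282 × 2.2780 ≈ 2.9204
Lower bound: 39 − 2.9204 = 36.0796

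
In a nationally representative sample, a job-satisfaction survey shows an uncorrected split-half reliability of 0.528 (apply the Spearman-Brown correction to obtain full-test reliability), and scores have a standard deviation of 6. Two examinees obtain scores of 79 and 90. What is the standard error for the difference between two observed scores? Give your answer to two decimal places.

4.72

Spearman-Brown: r = 2(0.528) / (1 + 0.528) = 1.0560 / 1.5280 ≈ 0.6911
SEM = 6.0000·√(1 − 0.6911) ≈ 3.3347
Standard error of the difference = 3.3347·√2 ≈ 4.7160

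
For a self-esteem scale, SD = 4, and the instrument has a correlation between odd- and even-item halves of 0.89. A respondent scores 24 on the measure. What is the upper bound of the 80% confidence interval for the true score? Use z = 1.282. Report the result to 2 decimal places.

25.24

Full-length reliability (Spearman-Brown) = 2(0.89)/(1+0.89) ≈ 0.942
SEM = 4.000×√(1 − 0.942) ≈ 0.965
Margin = 1.282 × 0.965 ≈ 1.237
Upper bound: 24 + 1.237 = 25.237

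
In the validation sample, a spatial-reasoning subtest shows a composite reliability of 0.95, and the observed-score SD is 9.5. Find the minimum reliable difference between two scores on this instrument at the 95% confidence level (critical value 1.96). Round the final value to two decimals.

5.89

SEM = 9.500*√(1 − 0.950) ≃ 2.124
Standard error of the difference = 2.124·√2 ≃ 3.004
Smallest detectable difference = 1.96*3.004 ≃ 5.888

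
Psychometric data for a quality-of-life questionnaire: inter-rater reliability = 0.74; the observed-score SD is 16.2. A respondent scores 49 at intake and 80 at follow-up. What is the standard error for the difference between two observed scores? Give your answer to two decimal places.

11.68

The standard error of measurement is 16.2000*√(1 − 0.7400) ≈ 16.2000*0.5099 ≈ 8.2604.
Standard error of the difference = 8.2604·√2 ≈ 11.6820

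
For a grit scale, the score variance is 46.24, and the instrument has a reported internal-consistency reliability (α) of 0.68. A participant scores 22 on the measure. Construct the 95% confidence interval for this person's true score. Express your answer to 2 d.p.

[14.46, 29.54]

σ = 46.24^(1/2) = 6.8000
SEM = 6.8000×√(1 − 0.6800) ≈ 3.8467
1.96 × SEM ≈ 7.5395
95% CI: 22 ± 7.5395 = [14.4605, 29.5395]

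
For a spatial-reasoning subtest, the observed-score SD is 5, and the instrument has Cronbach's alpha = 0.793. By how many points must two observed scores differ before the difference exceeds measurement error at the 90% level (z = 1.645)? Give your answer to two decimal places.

The standard error of measurement is 5.000·√(1 − 0.793) ≈ 5.000·0.455 ≈ 2.275.
Standard error of the difference = 2.275·√2 ≈ 3.217
Smallest detectable difference = 1.645·3.217 ≈ 5.292

5.29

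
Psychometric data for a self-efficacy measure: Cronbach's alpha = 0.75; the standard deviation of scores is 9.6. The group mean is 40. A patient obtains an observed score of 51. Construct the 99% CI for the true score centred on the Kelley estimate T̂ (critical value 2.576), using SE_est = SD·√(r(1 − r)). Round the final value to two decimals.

[37.54, 58.96]

Estimated true score = 0.750·51 + (1 − 0.750)·40 ≃ 48.250
SE_est = 9.600·√(0.750·0.250) ≃ 4.157
99% CI: 48.250 ± 10.708 ≃ (37.542, 58.958)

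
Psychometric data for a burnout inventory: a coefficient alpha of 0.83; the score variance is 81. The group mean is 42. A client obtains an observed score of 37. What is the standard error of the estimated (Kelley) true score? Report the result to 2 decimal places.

3.38

SD = √81 ≈ 9.000
SE_est = SD * √(r(1 − r)) = 9.000 * √0.141 ≈ 9.000 * 0.376 ≈ 3.381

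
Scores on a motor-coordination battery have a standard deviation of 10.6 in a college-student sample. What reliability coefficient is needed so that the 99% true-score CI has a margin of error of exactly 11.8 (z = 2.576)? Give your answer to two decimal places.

0.81

Required SEM = 11.8 / 2.576 ≈ 4.5807
r = 1 − (SEM / SD)² = 1 − (4.5807 / 10.6)² ≈ 1 − 0.1867 ≈ 0.8133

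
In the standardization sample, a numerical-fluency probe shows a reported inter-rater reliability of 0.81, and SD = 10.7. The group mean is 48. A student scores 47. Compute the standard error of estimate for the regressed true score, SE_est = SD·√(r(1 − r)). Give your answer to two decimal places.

4.20

SE_est = SD * √(r(1 − r)) = 10.700 * √0.154 ≈ 10.700 * 0.392 ≈ 4.198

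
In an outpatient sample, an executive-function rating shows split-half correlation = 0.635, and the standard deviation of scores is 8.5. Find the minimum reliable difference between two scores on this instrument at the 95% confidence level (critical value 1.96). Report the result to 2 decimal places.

Spearman-Brown: r = 2(0.635) / (1 + 0.635) = 1.2700 / 1.6350 ≈ 0.7768
SEM = 8.5000 * √(1 − 0.7768) = 8.5000 * √0.2232 ≈ 8.5000 * 0.4725 ≈ 4.0161
Standard error of the difference = 4.0161·√2 ≈ 5.6796
Smallest detectable difference = 1.96*5.6796 ≈ 11.1321

11.13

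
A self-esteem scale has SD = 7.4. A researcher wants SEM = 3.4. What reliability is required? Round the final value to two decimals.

0.79

Required reliability = 1 − (SEM/SD)² = 1 − 0.211 ≃ 0.789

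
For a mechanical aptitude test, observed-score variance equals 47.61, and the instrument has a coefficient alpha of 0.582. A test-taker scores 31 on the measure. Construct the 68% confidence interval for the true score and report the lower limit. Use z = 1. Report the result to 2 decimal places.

SD = √47.61 ≈ 6.9000
SEM = 6.9000*√(1 − 0.5820) ≈ 4.4611
Half-width = 1*4.4611 ≈ 4.4611
Lower bound: 31 − 4.4611 = 26.5389

26.54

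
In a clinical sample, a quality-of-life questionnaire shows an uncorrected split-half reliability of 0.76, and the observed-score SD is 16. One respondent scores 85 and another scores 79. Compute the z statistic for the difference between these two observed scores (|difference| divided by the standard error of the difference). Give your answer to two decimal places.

Spearman-Brown: r = 2(0.76) / (1 + 0.76) = 1.520 / 1.760 ≈ 0.864
SEM = 16.000 · √(1 − 0.864) = 16.000 · √0.136 ≈ 16.000 · 0.369 ≈ 5.908
SE_diff = SEM · √2 ≈ 5.908 · 1.414 ≈ 8.356
z = 6 / 8.356 ≈ 0.718

0.72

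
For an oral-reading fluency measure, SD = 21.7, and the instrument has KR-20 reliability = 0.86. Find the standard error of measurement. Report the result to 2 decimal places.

SEM = 21.70000*√(1 − 0.86000) ≃ 8.11940

8.12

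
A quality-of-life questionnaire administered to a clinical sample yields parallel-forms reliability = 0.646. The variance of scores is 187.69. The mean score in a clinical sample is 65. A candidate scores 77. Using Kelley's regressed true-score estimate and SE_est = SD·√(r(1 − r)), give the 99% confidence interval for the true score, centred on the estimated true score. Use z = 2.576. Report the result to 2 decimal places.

[55.88, 89.63]

σ = 187.69^(1/2) = 13.70000
T̂ = r·X + (1 − r)·M = 0.64600·77 + 0.35400·65 = 49.74200 + 23.01000 ≈ 72.75200
SE_est = SD · √(r(1 − r)) = 13.70000 · √0.22868 ≈ 13.70000 · 0.47821 ≈ 6.55147
99% CI: 72.75200 ± 16.87658 ≈ (55.87542, 89.62858)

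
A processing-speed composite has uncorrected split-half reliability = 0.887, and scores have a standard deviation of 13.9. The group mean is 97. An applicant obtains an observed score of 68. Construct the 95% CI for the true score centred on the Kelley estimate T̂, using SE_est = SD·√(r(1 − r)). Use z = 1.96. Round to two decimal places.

[63.27, 76.20]

r_full = 2·0.887 / (1 + 0.887) ≈ 0.9401
T̂ = 0.9401(68) + 0.0599(97) ≈ 69.7366
SE_est = 13.9000·√(0.9401·0.0599) ≈ 3.2981
CI = 69.7366 ± 1.96 · 3.2981 → [63.2724, 76.2008]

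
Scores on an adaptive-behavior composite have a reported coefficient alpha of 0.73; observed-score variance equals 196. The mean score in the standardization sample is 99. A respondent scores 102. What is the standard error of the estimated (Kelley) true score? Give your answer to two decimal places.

SD = √196 ≃ 14.000
SE_est = SD · √(r(1 − r)) = 14.000 · √0.197 ≃ 14.000 · 0.444 ≃ 6.215

6.22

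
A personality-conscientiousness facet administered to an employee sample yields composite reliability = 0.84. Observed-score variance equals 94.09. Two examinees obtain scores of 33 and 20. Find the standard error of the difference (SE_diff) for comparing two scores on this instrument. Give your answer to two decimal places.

5.49

SD = √94.09 ≈ 9.7000
SEM = 9.7000×√(1 − 0.8400) ≈ 3.8800
SE_diff = √2 × SEM ≈ 5.4871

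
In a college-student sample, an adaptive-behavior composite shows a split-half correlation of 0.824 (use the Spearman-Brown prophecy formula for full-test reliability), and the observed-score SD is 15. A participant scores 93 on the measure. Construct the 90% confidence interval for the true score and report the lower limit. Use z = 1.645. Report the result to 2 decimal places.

85.34

Spearman-Brown: r = 2(0.824) / (1 + 0.824) = 1.64800 / 1.82400 ≈ 0.90351
SEM = 15.00000 * √(1 − 0.90351) = 15.00000 * √0.09649 ≈ 15.00000 * 0.31063 ≈ 4.65946
Margin = 1.645 * 4.65946 ≈ 7.66480
Lower limit = 93 − 7.66480 ≈ 85.33520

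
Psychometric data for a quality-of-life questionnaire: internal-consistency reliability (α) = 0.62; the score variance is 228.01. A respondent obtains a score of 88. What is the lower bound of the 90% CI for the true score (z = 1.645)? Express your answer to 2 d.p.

72.69

σ = 228.01^(1/2) = 15.100
SEM = 15.100 · √(1 − 0.620) = 15.100 · √0.380 ≈ 15.100 · 0.616 ≈ 9.308
1.645 · SEM ≈ 15.312
Lower bound: 88 − 15.312 = 72.688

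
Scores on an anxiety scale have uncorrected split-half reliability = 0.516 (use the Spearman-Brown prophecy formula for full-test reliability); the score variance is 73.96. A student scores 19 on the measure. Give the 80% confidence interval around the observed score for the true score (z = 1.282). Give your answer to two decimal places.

[12.77, 25.23]

σ = 73.96^(1/2) = 8.6000
Full-length reliability (Spearman-Brown) = 2(0.516)/(1+0.516) ≈ 0.6807
SEM = 8.6000 · √(1 − 0.6807) = 8.6000 · √0.3193 ≈ 8.6000 · 0.5650 ≈ 4.8593
1.282 · SEM ≈ 6.2296
80% CI: 19 ± 6.2296 = [12.7704, 25.2296]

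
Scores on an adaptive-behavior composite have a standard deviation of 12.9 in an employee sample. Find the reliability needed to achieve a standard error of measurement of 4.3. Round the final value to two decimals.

0.89

r = 1 − (4.3000/12.9)² ≈ 1 − 0.1111 ≈ 0.8889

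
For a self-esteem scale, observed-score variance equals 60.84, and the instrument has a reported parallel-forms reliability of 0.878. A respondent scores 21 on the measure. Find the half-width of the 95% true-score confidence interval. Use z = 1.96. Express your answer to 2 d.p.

5.34

SD = √60.84 = 7.800
SEM = 7.800*√(1 − 0.878) ≈ 2.724
Margin = 1.96 * 2.724 ≈ 5.340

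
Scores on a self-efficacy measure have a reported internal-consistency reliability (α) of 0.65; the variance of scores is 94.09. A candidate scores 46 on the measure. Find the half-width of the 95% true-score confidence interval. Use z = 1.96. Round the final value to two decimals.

σ = 94.09^(1/2) = 9.700
SEM = 9.700×√(1 − 0.650) ≃ 5.739
Margin = 1.96 × 5.739 ≃ 11.248

11.25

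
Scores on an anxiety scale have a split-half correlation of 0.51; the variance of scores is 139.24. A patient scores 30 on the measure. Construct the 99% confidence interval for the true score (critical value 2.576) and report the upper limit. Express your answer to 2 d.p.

47.32

SD = √139.24 ≈ 11.80000
Full-length reliability (Spearman-Brown) = 2(0.51)/(1+0.51) ≈ 0.67550
SEM = 11.80000 * √(1 − 0.67550) = 11.80000 * √0.32450 ≈ 11.80000 * 0.56965 ≈ 6.72189
2.576 * SEM ≈ 17.31560
Upper limit = 30 + 17.31560 ≈ 47.31560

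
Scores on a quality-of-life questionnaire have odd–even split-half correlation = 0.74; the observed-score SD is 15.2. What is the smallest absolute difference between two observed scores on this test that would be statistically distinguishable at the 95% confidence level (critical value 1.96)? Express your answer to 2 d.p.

16.29

r_full = 2·0.74 / (1 + 0.74) ≈ 0.851
SEM = 15.200 * √(1 − 0.851) = 15.200 * √0.149 ≈ 15.200 * 0.387 ≈ 5.876
SE_diff = SEM * √2 ≈ 5.876 * 1.414 ≈ 8.309
Minimum reliable difference = 1.96 * SE_diff ≈ 1.96 * 8.309 ≈ 16.286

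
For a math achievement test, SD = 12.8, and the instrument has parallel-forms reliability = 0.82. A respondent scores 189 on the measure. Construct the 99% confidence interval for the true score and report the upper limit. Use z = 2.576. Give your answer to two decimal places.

The standard error of measurement is 12.800*√(1 − 0.820) ≈ 12.800*0.424 ≈ 5.431.
Margin = 2.576 * 5.431 ≈ 13.989
Upper limit = 189 + 13.989 ≈ 202.989

202.99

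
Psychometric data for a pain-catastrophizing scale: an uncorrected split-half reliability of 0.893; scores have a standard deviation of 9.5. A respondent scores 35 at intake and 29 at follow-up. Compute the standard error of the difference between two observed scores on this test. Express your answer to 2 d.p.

r_full = 2·0.893 / (1 + 0.893) ≃ 0.943
SEM = 9.500 * √(1 − 0.943) = 9.500 * √0.057 ≃ 9.500 * 0.238 ≃ 2.259
SE_diff = √2 * SEM ≃ 3.194

3.19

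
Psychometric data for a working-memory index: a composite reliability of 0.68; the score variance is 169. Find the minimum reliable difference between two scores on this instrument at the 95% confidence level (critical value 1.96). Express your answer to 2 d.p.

20.38

SD = √169 ≃ 13.0000
SEM = 13.0000 · √(1 − 0.6800) = 13.0000 · √0.3200 ≃ 13.0000 · 0.5657 ≃ 7.3539
Standard error of the difference = 7.3539·√2 ≃ 10.4000
Minimum reliable difference = 1.96 · SE_diff ≃ 1.96 · 10.4000 ≃ 20.3840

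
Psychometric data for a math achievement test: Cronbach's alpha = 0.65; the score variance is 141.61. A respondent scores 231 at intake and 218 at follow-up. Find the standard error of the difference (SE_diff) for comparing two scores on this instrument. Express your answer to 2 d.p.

SD = √141.61 = 11.90000
The standard error of measurement is 11.90000*√(1 − 0.65000) ≃ 11.90000*0.59161 ≃ 7.04013.
SE_diff = SEM * √2 ≃ 7.04013 * 1.41421 ≃ 9.95625

9.96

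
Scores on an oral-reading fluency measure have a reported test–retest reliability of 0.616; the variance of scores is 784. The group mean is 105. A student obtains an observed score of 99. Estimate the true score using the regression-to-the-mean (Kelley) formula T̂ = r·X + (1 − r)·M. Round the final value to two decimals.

101.30

T̂ = 0.6160(99) + 0.3840(105) ≈ 101.3040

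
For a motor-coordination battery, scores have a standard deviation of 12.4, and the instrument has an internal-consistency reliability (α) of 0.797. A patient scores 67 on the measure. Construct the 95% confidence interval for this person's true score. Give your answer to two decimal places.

SEM = 12.40000×√(1 − 0.79700) ≈ 5.58688
1.96 × SEM ≈ 10.95029
95% CI: 67 ± 10.95029 = [56.04971, 77.95029]

[56.05, 77.95]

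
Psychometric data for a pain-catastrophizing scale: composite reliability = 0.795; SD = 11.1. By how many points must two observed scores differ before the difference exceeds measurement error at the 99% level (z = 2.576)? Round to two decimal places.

18.31

SEM = 11.100×√(1 − 0.795) ≃ 5.026
Standard error of the difference = 5.026·√2 ≃ 7.107
Smallest detectable difference = 2.576×7.107 ≃ 18.309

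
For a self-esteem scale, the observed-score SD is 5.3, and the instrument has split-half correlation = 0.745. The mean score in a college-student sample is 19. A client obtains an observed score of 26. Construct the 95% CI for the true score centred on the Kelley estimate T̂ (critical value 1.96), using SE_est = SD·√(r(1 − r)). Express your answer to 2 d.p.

r_full = 2·0.745 / (1 + 0.745) ≃ 0.85387
Estimated true score = 0.85387*26 + (1 − 0.85387)*19 ≃ 24.97708
SE_est = SD * √(r(1 − r)) = 5.30000 * √0.12478 ≃ 5.30000 * 0.35324 ≃ 1.87216
CI = 24.97708 ± 1.96 * 1.87216 → [21.30764, 28.64652]

[21.31, 28.65]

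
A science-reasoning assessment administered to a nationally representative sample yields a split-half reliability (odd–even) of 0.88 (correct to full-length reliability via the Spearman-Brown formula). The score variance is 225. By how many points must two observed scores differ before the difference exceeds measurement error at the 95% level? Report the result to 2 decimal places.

σ = 225^(1/2) = 15.00000
Full-length reliability (Spearman-Brown) = 2(0.88)/(1+0.88) ≈ 0.93617
SEM = 15.00000 × √(1 − 0.93617) = 15.00000 × √0.06383 ≈ 15.00000 × 0.25265 ≈ 3.78968
SE_diff = SEM × √2 ≈ 3.78968 × 1.41421 ≈ 5.35942
Smallest detectable difference = 1.96×5.35942 ≈ 10.50447

10.50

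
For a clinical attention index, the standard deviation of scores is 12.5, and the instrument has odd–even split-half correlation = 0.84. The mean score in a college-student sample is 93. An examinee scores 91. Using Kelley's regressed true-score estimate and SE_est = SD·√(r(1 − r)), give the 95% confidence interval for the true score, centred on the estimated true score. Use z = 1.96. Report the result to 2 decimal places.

Full-length reliability (Spearman-Brown) = 2(0.84)/(1+0.84) ≈ 0.913
T̂ = r·X + (1 − r)·M = 0.913·91 + 0.087·93 ≈ 83.087 + 8.087 ≈ 91.174
SE_est = SD · √(r(1 − r)) = 12.500 · √0.079 ≈ 12.500 · 0.282 ≈ 3.522
CI = 91.174 ± 1.96 · 3.522 → [84.271, 98.077]

[84.27, 98.08]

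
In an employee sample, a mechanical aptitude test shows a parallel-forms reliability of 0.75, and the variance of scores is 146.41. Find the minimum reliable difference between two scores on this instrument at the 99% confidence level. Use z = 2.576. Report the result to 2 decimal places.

SD = √146.41 = 12.1000
The standard error of measurement is 12.1000×√(1 − 0.7500) ≃ 12.1000×0.5000 ≃ 6.0500.
Standard error of the difference = 6.0500·√2 ≃ 8.5560
Minimum reliable difference = 2.576 × SE_diff ≃ 2.576 × 8.5560 ≃ 22.0402

22.04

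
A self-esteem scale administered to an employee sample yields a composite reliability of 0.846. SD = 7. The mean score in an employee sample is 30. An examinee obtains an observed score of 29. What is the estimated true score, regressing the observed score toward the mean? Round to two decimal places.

T̂ = r·X + (1 − r)·M = 0.846*29 + 0.154*30 = 24.534 + 4.620 ≈ 29.154

29.15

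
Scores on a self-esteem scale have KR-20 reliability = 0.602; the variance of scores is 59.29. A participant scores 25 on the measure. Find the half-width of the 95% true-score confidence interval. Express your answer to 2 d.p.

9.52

σ = 59.29^(1/2) = 7.70000
SEM = 7.70000 × √(1 − 0.60200) = 7.70000 × √0.39800 ≈ 7.70000 × 0.63087 ≈ 4.85772
1.96 × SEM ≈ 9.52113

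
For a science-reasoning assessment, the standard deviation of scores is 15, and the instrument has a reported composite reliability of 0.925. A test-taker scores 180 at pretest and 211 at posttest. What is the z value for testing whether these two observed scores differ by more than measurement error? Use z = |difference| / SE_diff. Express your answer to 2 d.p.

SEM = 15.000 × √(1 − 0.925) = 15.000 × √0.075 ≈ 15.000 × 0.274 ≈ 4.108
SE_diff = SEM × √2 ≈ 4.108 × 1.414 ≈ 5.809
z = |180 − 211| / 5.809 = 31 / 5.809 ≈ 5.336

5.34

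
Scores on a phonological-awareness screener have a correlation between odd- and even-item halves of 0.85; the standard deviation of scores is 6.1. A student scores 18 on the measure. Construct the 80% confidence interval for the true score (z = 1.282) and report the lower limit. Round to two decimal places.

15.77

Spearman-Brown: r = 2(0.85) / (1 + 0.85) = 1.7000 / 1.8500 ≈ 0.9189
SEM = 6.1000·√(1 − 0.9189) ≈ 1.7370
Half-width = 1.282·1.7370 ≈ 2.2268
Lower bound: 18 − 2.2268 = 15.7732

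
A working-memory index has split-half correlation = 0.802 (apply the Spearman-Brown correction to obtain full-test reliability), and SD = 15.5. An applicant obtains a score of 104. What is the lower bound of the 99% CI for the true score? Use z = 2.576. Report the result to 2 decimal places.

90.76

Spearman-Brown: r = 2(0.802) / (1 + 0.802) = 1.6040 / 1.8020 ≈ 0.8901
SEM = 15.5000 * √(1 − 0.8901) = 15.5000 * √0.1099 ≈ 15.5000 * 0.3315 ≈ 5.1379
2.576 * SEM ≈ 13.2353
Lower limit = 104 − 13.2353 ≈ 90.7647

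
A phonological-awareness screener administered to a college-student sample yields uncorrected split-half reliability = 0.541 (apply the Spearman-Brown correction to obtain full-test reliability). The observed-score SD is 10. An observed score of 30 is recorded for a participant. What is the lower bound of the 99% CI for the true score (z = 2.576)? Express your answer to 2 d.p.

Spearman-Brown: r = 2(0.541) / (1 + 0.541) = 1.0820 / 1.5410 ≃ 0.7021
SEM = 10.0000×√(1 − 0.7021) ≃ 5.4576
Margin = 2.576 × 5.4576 ≃ 14.0589
Lower limit = 30 − 14.0589 ≃ 15.9411

15.94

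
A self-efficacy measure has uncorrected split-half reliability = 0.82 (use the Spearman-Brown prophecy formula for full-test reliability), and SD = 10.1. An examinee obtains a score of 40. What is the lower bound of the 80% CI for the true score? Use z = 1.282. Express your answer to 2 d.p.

r_full = 2·0.82 / (1 + 0.82) ≈ 0.9011
SEM = 10.1000 × √(1 − 0.9011) = 10.1000 × √0.0989 ≈ 10.1000 × 0.3145 ≈ 3.1763
1.282 × SEM ≈ 4.0720
Lower limit = 40 − 4.0720 ≈ 35.9280

35.93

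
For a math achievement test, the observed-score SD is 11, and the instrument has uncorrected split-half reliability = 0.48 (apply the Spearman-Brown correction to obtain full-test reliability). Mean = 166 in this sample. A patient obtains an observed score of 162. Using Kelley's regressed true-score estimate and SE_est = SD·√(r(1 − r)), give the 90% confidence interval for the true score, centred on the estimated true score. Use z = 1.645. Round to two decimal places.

[154.77, 172.04]

Spearman-Brown: r = 2(0.48) / (1 + 0.48) = 0.9600 / 1.4800 ≈ 0.6486
Estimated true score = 0.6486*162 + (1 − 0.6486)*166 ≈ 163.4054
SE_est = SD * √(r(1 − r)) = 11.0000 * √0.2279 ≈ 11.0000 * 0.4774 ≈ 5.2513
90% CI: 163.4054 ± 8.6384 ≈ (154.7670, 172.0438)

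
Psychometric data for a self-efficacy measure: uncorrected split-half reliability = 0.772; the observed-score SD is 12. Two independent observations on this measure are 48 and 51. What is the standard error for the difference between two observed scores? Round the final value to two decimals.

6.09

Full-length reliability (Spearman-Brown) = 2(0.772)/(1+0.772) ≈ 0.871
SEM = 12.000 * √(1 − 0.871) = 12.000 * √0.129 ≈ 12.000 * 0.359 ≈ 4.304
SE_diff = √2 * SEM ≈ 6.087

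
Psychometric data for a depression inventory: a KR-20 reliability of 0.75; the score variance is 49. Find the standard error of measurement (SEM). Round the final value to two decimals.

3.50

σ = 49^(1/2) = 7.0000
SEM = 7.0000×√(1 − 0.7500) ≈ 3.5000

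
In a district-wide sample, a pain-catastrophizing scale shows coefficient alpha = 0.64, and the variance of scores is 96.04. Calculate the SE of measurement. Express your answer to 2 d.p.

σ = 96.04^(1/2) = 9.800
SEM = 9.800 × √(1 − 0.640) = 9.800 × √0.360 ≈ 9.800 × 0.600 ≈ 5.880

5.88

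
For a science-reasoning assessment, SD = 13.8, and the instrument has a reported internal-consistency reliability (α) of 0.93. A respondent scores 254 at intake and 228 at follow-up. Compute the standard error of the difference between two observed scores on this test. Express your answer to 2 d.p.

SEM = 13.800 · √(1 − 0.930) = 13.800 · √0.070 ≈ 13.800 · 0.265 ≈ 3.651
Standard error of the difference = 3.651·√2 ≈ 5.163

5.16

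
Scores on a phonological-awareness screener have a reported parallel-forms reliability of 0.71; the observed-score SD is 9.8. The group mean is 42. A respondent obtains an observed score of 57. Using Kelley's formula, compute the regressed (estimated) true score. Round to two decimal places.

52.65

Estimated true score = 0.7100·57 + (1 − 0.7100)·42 ≈ 52.6500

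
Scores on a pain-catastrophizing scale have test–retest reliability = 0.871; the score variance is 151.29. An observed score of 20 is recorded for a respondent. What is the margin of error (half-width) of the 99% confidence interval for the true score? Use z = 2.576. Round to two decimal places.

SD = √151.29 ≈ 12.30000
SEM = 12.30000 × √(1 − 0.87100) = 12.30000 × √0.12900 ≈ 12.30000 × 0.35917 ≈ 4.41774
2.576 × SEM ≈ 11.38009

11.38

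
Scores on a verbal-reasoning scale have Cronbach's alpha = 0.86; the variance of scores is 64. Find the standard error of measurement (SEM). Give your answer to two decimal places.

SD = √64 = 8.000
The standard error of measurement is 8.000·√(1 − 0.860) ≈ 8.000·0.374 ≈ 2.993.

2.99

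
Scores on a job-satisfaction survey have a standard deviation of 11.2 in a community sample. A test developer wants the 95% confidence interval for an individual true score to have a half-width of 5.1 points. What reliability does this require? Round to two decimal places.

Required SEM = 5.1 / 1.96 ≈ 2.6020
r = 1 − (2.6020/11.2)² ≈ 1 − 0.0540 ≈ 0.9460

0.95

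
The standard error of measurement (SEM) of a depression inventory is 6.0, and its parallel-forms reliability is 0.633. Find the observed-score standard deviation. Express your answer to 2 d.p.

SD = 6.0 / √(1 − 0.633) ≃ 9.904

9.90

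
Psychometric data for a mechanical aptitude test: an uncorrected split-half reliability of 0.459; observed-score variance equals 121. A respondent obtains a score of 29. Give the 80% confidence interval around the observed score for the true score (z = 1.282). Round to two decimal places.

[20.41, 37.59]

σ = 121^(1/2) = 11.00000
Full-length reliability (Spearman-Brown) = 2(0.459)/(1+0.459) ≈ 0.62920
The standard error of measurement is 11.00000×√(1 − 0.62920) ≈ 11.00000×0.60894 ≈ 6.69829.
Half-width = 1.282×6.69829 ≈ 8.58720
80% CI: 29 ± 8.58720 = [20.41280, 37.58720]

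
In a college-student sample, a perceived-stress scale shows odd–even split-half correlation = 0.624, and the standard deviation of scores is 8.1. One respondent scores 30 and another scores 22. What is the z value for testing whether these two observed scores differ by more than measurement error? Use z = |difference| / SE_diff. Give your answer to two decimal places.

Full-length reliability (Spearman-Brown) = 2(0.624)/(1+0.624) ≈ 0.7685
SEM = 8.1000×√(1 − 0.7685) ≈ 3.8975
Standard error of the difference = 3.8975·√2 ≈ 5.5119
z = |30 − 22| / 5.5119 = 8 / 5.5119 ≈ 1.4514

1.45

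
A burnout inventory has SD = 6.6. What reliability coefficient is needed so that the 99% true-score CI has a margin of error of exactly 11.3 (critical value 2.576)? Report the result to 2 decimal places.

SEM needed = half-width / z = 11.3/2.576 ≈ 4.3866
r = 1 − (SEM / SD)² = 1 − (4.3866 / 6.6)² ≈ 1 − 0.4418 ≈ 0.5582

0.56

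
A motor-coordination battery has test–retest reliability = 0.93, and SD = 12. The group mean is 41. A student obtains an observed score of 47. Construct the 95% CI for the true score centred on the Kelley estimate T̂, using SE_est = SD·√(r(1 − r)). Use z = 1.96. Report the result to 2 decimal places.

[40.58, 52.58]

Estimated true score = 0.93000·47 + (1 − 0.93000)·41 ≈ 46.58000
SE_est = 12.00000·√(0.93000·0.07000) ≈ 3.06176
95% CI: 46.58000 ± 6.00106 ≈ (40.57894, 52.58106)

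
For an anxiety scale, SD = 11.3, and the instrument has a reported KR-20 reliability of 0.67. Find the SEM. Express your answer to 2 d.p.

SEM = 11.300·√(1 − 0.670) ≈ 6.491

6.49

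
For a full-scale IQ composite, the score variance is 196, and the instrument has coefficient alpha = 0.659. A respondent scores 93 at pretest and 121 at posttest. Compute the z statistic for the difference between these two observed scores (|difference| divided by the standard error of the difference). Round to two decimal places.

2.42

SD = √196 ≃ 14.000
SEM = 14.000 * √(1 − 0.659) = 14.000 * √0.341 ≃ 14.000 * 0.584 ≃ 8.175
Standard error of the difference = 8.175·√2 ≃ 11.562
z = 28 / 11.562 ≃ 2.422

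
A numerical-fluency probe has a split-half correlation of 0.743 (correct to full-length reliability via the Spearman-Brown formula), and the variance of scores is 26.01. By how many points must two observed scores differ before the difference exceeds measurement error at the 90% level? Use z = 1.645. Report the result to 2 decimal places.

4.56

σ = 26.01^(1/2) = 5.1000
Spearman-Brown: r = 2(0.743) / (1 + 0.743) = 1.4860 / 1.7430 ≈ 0.8526
The standard error of measurement is 5.1000*√(1 − 0.8526) ≈ 5.1000*0.3840 ≈ 1.9583.
SE_diff = SEM * √2 ≈ 1.9583 * 1.4142 ≈ 2.7695
Minimum reliable difference = 1.645 * SE_diff ≈ 1.645 * 2.7695 ≈ 4.5558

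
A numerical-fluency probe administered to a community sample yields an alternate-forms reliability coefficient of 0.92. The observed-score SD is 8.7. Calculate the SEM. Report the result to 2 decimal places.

2.46

The standard error of measurement is 8.70000*√(1 − 0.92000) ≈ 8.70000*0.28284 ≈ 2.46073.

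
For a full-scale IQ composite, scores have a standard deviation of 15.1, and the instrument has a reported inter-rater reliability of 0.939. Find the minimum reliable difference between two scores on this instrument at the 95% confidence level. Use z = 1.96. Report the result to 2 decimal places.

10.34

The standard error of measurement is 15.10000×√(1 − 0.93900) ≃ 15.10000×0.24698 ≃ 3.72942.
SE_diff = √2 × SEM ≃ 5.27420
Minimum reliable difference = 1.96 × SE_diff ≃ 1.96 × 5.27420 ≃ 10.33744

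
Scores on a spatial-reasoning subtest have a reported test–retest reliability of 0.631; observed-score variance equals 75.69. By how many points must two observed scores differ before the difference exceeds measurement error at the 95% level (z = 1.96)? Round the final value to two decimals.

14.65

σ = 75.69^(1/2) = 8.7000
SEM = 8.7000 × √(1 − 0.6310) = 8.7000 × √0.3690 ≈ 8.7000 × 0.6075 ≈ 5.2848
SE_diff = √2 × SEM ≈ 7.4739
Minimum reliable difference = 1.96 × SE_diff ≈ 1.96 × 7.4739 ≈ 14.6488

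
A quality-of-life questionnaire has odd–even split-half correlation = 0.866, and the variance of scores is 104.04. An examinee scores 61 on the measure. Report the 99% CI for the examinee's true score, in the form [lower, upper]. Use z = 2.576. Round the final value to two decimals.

[53.96, 68.04]

SD = √104.04 = 10.2000
r_full = 2·0.866 / (1 + 0.866) ≃ 0.9282
SEM = 10.2000 * √(1 − 0.9282) = 10.2000 * √0.0718 ≃ 10.2000 * 0.2680 ≃ 2.7334
Margin = 2.576 * 2.7334 ≃ 7.0411
CI = 61 ± 7.0411 → [53.9589, 68.0411]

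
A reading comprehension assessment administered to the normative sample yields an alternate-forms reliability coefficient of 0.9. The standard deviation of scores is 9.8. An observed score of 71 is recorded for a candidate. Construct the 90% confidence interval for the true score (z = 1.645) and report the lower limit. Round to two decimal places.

65.90

SEM = 9.80000 × √(1 − 0.90000) = 9.80000 × √0.10000 ≃ 9.80000 × 0.31623 ≃ 3.09903
Half-width = 1.645×3.09903 ≃ 5.09791
Lower limit = 71 − 5.09791 ≃ 65.90209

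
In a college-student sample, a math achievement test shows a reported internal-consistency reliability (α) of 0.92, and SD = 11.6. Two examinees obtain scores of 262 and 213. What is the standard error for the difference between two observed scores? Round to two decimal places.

SEM = 11.600×√(1 − 0.920) ≃ 3.281
Standard error of the difference = 3.281·√2 ≃ 4.640

4.64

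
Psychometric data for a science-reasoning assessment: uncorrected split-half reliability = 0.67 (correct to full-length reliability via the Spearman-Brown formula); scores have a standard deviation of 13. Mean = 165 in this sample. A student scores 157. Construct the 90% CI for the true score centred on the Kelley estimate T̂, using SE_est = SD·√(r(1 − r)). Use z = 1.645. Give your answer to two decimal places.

Spearman-Brown: r = 2(0.67) / (1 + 0.67) = 1.340 / 1.670 ≃ 0.802
Estimated true score = 0.802*157 + (1 − 0.802)*165 ≃ 158.581
SE_est = SD * √(r(1 − r)) = 13.000 * √0.159 ≃ 13.000 * 0.398 ≃ 5.177
90% CI: 158.581 ± 8.515 ≃ (150.065, 167.096)

[150.07, 167.10]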